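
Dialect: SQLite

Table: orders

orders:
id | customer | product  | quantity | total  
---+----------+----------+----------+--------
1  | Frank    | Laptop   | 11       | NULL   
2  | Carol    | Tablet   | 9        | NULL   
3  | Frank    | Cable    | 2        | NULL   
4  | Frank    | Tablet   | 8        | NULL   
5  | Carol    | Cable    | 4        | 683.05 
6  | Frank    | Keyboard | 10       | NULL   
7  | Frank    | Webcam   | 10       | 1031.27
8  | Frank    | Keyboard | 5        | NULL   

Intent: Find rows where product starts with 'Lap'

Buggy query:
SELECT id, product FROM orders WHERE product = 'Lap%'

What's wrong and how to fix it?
Bug: '=' compares the literal string including the % character; pattern matching needs LIKE

Fix: Replace '=' with LIKE so 'Lap%' is treated as a pattern

Corrected query:
SELECT id, product FROM orders WHERE product LIKE 'Lap%'

Result:
id | product
---+--------
1  | Laptop 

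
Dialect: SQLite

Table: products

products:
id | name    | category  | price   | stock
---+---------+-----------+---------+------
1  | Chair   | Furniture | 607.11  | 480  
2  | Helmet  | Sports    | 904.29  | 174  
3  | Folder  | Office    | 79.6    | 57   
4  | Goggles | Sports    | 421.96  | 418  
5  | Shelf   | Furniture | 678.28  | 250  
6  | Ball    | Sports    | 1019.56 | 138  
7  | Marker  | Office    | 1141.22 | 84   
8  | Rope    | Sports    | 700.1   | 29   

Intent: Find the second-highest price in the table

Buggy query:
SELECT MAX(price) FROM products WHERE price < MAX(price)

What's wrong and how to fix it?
Bug: MAX(price) on the right of the comparison is an aggregate-in-WHERE error

Fix: Compute the overall MAX in a subquery, then take MAX of rows below it

Corrected query:
SELECT MAX(price) FROM products WHERE price < (SELECT MAX(price) FROM products)

Result:
MAX(price)
----------
1019.56   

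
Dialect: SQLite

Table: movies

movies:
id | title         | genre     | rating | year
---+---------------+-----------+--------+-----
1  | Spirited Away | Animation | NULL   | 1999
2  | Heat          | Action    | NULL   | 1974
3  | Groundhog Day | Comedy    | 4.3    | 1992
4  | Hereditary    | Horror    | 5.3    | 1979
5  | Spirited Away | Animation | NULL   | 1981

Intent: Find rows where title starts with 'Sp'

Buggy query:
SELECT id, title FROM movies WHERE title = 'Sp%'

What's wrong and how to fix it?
Bug: Wildcards only work with LIKE; '=' treats '%' as a literal character

Fix: Use LIKE for wildcard pattern matching

Corrected query:
SELECT id, title FROM movies WHERE title LIKE 'Sp%'

Result:
id | title        
---+--------------
1  | Spirited Away
5  | Spirited Away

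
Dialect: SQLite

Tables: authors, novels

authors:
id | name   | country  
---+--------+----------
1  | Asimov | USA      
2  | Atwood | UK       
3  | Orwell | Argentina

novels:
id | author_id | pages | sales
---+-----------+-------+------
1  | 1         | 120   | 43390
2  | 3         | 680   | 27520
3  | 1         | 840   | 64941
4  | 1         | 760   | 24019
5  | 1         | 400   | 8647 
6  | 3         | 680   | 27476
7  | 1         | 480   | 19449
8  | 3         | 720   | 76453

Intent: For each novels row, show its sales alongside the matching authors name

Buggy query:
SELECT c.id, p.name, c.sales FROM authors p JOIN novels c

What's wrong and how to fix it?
Bug: Missing join condition: each novels row is matched to all authors rows instead of just its own

Fix: Specify the join condition linking the foreign key to the parent id

Corrected query:
SELECT c.id, p.name, c.sales FROM authors p JOIN novels c ON c.author_id = p.id

Result:
id | name   | sales
---+--------+------
1  | Asimov | 43390
2  | Orwell | 27520
3  | Asimov | 64941
4  | Asimov | 24019
5  | Asimov | 8647 
6  | Orwell | 27476
7  | Asimov | 19449
8  | Orwell | 76453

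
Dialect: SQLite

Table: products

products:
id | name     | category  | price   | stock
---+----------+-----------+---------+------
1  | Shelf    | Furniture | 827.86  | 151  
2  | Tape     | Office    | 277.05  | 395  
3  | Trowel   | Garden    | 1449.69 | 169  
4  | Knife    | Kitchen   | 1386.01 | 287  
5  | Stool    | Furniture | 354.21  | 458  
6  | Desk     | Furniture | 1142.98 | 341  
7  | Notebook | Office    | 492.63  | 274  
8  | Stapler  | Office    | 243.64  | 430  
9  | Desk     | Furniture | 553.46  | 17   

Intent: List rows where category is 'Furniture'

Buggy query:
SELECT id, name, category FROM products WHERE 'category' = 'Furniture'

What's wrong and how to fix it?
Bug: Single quotes denote string literals in SQL; the column name is being compared as a constant string

Fix: Remove the quotes around the column name (or use double quotes for an identifier)

Corrected query:
SELECT id, name, category FROM products WHERE category = 'Furniture'

Result:
id | name  | category 
---+-------+----------
1  | Shelf | Furniture
5  | Stool | Furniture
6  | Desk  | Furniture
9  | Desk  | Furniture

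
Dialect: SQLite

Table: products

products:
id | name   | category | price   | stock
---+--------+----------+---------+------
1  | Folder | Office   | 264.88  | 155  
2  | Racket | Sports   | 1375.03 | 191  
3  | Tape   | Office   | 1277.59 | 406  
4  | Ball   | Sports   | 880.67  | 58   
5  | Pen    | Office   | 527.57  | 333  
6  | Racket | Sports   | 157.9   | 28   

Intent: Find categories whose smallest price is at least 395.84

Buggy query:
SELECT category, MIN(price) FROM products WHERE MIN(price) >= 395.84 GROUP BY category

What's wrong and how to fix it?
Bug: Aggregates like MIN are computed per group after WHERE runs

Fix: Use HAVING for the per-group MIN condition

Corrected query:
SELECT category, MIN(price) FROM products GROUP BY category HAVING MIN(price) >= 395.84

Result:
(no rows)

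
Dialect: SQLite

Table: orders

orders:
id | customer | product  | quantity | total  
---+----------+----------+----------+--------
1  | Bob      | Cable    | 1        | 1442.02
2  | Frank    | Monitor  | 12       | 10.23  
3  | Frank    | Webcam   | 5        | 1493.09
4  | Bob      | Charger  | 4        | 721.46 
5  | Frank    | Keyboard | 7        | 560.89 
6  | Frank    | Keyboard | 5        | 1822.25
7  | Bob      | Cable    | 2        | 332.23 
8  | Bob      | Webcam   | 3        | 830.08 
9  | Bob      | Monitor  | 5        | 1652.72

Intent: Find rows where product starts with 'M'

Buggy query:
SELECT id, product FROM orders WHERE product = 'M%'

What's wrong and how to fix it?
Bug: '=' compares the literal string including the % character; pattern matching needs LIKE

Fix: Replace '=' with LIKE so 'M%' is treated as a pattern

Corrected query:
SELECT id, product FROM orders WHERE product LIKE 'M%'

Result:
id | product
---+--------
2  | Monitor
9  | Monitor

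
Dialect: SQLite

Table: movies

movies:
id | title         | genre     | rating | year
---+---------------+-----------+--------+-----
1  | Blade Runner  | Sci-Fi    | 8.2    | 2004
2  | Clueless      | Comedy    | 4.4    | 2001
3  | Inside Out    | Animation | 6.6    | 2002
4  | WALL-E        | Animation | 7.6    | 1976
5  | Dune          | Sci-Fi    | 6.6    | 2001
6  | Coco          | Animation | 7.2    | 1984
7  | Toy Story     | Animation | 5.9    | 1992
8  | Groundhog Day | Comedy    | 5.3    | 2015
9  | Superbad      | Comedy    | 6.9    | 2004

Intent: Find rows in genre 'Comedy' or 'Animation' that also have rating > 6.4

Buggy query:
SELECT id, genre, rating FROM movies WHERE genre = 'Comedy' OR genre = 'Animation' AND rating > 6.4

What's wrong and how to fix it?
Bug: AND binds tighter than OR, so this parses as genre = 'Comedy' OR (genre = 'Animation' AND rating > 6.4)

Fix: Add parentheses around the OR so the AND applies to both alternatives

Corrected query:
SELECT id, genre, rating FROM movies WHERE (genre = 'Comedy' OR genre = 'Animation') AND rating > 6.4

Result:
id | genre     | rating
---+-----------+-------
3  | Animation | 6.6   
4  | Animation | 7.6   
6  | Animation | 7.2   
9  | Comedy    | 6.9   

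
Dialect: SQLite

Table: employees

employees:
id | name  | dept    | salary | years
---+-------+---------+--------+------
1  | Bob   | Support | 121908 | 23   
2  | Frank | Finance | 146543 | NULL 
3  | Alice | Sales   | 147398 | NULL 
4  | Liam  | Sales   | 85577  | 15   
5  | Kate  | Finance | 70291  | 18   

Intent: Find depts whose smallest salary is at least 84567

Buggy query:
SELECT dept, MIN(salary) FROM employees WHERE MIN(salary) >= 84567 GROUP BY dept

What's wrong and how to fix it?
Bug: Aggregates like MIN are computed per group after WHERE runs

Fix: Use HAVING for the per-group MIN condition

Corrected query:
SELECT dept, MIN(salary) FROM employees GROUP BY dept HAVING MIN(salary) >= 84567

Result:
dept    | MIN(salary)
--------+------------
Sales   | 85577      
Support | 121908     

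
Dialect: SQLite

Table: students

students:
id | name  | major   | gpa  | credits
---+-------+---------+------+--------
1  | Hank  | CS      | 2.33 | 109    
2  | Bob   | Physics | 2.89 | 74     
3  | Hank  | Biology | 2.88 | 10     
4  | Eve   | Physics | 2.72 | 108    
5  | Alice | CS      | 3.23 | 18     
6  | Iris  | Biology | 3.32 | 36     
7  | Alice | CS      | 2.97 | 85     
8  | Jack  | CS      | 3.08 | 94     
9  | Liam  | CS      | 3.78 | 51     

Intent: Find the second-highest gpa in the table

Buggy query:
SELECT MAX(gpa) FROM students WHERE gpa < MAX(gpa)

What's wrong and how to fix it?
Bug: MAX(gpa) on the right of the comparison is an aggregate-in-WHERE error

Fix: Put the inner MAX in a scalar subquery

Corrected query:
SELECT MAX(gpa) FROM students WHERE gpa < (SELECT MAX(gpa) FROM students)

Result:
MAX(gpa)
--------
3.32    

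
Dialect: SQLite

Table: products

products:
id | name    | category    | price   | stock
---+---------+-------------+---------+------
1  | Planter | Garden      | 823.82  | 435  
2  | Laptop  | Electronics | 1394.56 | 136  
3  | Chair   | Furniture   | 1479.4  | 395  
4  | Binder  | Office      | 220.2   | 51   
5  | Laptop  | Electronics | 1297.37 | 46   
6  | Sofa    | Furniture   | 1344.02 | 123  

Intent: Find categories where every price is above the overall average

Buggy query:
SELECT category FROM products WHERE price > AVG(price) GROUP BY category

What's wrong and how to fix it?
Bug: AVG() is an aggregate; it can't sit directly in WHERE

Fix: Use a subquery for AVG and a HAVING MIN(...) filter so the condition holds for every row in the group

Corrected query:
SELECT category FROM products GROUP BY category HAVING MIN(price) > (SELECT AVG(price) FROM products)

Result:
category   
-----------
Electronics
Furniture  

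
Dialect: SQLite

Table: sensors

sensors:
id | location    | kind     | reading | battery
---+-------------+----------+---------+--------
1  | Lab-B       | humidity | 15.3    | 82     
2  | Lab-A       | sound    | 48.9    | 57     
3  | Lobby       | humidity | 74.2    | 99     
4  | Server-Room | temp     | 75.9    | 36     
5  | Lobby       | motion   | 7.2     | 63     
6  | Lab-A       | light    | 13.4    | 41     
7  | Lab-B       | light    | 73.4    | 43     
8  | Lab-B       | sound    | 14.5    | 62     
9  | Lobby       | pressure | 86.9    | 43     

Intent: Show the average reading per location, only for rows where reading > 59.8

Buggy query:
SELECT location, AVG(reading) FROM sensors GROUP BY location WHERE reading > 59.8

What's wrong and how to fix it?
Bug: WHERE cannot follow GROUP BY

Fix: Move the WHERE clause before GROUP BY

Corrected query:
SELECT location, AVG(reading) FROM sensors WHERE reading > 59.8 GROUP BY location

Result:
location    | AVG(reading)
------------+-------------
Lab-B       | 73.4        
Lobby       | 80.55       
Server-Room | 75.9        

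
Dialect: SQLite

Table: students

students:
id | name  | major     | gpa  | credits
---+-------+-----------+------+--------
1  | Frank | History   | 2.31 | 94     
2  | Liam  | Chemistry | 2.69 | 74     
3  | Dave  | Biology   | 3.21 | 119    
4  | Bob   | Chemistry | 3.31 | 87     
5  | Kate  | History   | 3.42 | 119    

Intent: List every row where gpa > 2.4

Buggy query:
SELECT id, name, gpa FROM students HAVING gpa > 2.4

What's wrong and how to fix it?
Bug: This is a non-aggregate query (no GROUP BY, no aggregates), so in SQLite the HAVING clause is invalid here; a row-level condition belongs in WHERE

Fix: Use WHERE for row-level filtering

Corrected query:
SELECT id, name, gpa FROM students WHERE gpa > 2.4

Result:
id | name | gpa 
---+------+-----
2  | Liam | 2.69
3  | Dave | 3.21
4  | Bob  | 3.31
5  | Kate | 3.42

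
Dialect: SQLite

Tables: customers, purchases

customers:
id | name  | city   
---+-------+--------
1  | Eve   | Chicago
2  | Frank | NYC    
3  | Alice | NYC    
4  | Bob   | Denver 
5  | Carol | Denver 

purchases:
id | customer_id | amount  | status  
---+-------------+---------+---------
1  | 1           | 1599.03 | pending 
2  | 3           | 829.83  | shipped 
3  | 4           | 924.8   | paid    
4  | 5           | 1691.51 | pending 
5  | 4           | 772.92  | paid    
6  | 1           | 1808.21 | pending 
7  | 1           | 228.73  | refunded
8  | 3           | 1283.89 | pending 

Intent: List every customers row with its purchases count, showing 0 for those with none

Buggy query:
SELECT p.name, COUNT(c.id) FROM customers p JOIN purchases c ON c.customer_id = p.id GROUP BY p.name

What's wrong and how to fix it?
Bug: An inner join excludes parents with zero children

Fix: Use LEFT JOIN so parents without children still appear (COUNT(c.id) gives 0)

Corrected query:
SELECT p.name, COUNT(c.id) FROM customers p LEFT JOIN purchases c ON c.customer_id = p.id GROUP BY p.name

Result:
name  | COUNT(c.id)
------+------------
Alice | 2          
Bob   | 2          
Carol | 1          
Eve   | 3          
Frank | 0          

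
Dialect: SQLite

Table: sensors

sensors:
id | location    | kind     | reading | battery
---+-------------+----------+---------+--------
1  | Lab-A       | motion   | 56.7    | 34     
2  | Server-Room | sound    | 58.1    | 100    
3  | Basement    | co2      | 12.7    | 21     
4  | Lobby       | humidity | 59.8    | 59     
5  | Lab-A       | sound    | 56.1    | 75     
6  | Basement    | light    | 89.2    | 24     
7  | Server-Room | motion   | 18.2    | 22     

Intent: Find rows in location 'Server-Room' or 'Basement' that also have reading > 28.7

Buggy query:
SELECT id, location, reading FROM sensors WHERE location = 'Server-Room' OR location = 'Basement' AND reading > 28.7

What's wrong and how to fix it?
Bug: Without parentheses, AND is evaluated before OR, so the reading filter only applies to the 'Basement' branch

Fix: Group the OR with parentheses (or use IN), then AND the threshold

Corrected query:
SELECT id, location, reading FROM sensors WHERE (location = 'Server-Room' OR location = 'Basement') AND reading > 28.7

Result:
id | location    | reading
---+-------------+--------
2  | Server-Room | 58.1   
6  | Basement    | 89.2   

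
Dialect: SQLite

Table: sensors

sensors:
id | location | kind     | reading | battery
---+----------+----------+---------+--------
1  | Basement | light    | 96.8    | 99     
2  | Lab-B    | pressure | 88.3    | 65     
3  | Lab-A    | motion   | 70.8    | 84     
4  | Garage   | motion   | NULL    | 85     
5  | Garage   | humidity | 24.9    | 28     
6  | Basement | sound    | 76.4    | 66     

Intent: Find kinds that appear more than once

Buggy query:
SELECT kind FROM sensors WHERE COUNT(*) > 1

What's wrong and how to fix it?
Bug: WHERE can't reference COUNT(*); aggregates are computed after WHERE

Fix: GROUP BY kind, then filter groups with HAVING COUNT(*) > 1

Corrected query:
SELECT kind FROM sensors GROUP BY kind HAVING COUNT(*) > 1

Result:
kind  
------
motion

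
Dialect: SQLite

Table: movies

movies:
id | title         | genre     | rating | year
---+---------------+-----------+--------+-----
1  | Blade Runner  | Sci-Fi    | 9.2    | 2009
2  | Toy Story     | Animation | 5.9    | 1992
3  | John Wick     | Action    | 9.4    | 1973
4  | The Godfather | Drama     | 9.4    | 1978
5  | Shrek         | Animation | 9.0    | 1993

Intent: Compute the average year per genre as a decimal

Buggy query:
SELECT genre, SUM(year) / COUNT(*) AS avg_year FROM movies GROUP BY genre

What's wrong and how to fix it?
Bug: Both operands are integers, so '/' performs integer division and truncates

Fix: Multiply by 1.0 (or CAST to REAL) to force floating-point division

Corrected query:
SELECT genre, SUM(year) * 1.0 / COUNT(*) AS avg_year FROM movies GROUP BY genre

Result:
genre     | avg_year
----------+---------
Action    | 1973    
Animation | 1992.5  
Drama     | 1978    
Sci-Fi    | 2009    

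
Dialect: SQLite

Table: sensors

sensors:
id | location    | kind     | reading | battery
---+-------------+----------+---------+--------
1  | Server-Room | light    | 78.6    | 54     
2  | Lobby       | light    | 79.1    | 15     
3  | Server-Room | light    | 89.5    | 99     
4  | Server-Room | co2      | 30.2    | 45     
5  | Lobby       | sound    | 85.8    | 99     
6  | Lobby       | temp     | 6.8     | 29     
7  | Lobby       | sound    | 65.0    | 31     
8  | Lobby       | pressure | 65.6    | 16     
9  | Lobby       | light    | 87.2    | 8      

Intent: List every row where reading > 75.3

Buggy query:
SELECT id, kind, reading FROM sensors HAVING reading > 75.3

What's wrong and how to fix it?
Bug: HAVING filters the output of aggregation, but this query has no GROUP BY and no aggregate functions, so SQLite rejects it (HAVING clause on a non-aggregate query); the condition here is per row

Fix: Replace HAVING with WHERE since the condition applies to individual rows

Corrected query:
SELECT id, kind, reading FROM sensors WHERE reading > 75.3

Result:
id | kind  | reading
---+-------+--------
1  | light | 78.6   
2  | light | 79.1   
3  | light | 89.5   
5  | sound | 85.8   
9  | light | 87.2   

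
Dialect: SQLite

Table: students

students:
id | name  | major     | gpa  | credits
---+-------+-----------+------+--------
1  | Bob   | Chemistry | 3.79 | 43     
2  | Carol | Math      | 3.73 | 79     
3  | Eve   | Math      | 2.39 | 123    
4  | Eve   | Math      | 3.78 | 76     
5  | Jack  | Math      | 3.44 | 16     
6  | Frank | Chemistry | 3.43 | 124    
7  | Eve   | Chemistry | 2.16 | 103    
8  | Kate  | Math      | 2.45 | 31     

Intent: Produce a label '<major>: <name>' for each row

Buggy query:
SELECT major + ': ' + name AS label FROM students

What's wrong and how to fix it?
Bug: SQLite uses || for string concatenation; + coerces text to numbers (yielding 0)

Fix: Replace + with || to concatenate text

Corrected query:
SELECT major || ': ' || name AS label FROM students

Result:
label           
----------------
Chemistry: Bob  
Math: Carol     
Math: Eve       
Math: Eve       
Math: Jack      
Chemistry: Frank
Chemistry: Eve  
Math: Kate      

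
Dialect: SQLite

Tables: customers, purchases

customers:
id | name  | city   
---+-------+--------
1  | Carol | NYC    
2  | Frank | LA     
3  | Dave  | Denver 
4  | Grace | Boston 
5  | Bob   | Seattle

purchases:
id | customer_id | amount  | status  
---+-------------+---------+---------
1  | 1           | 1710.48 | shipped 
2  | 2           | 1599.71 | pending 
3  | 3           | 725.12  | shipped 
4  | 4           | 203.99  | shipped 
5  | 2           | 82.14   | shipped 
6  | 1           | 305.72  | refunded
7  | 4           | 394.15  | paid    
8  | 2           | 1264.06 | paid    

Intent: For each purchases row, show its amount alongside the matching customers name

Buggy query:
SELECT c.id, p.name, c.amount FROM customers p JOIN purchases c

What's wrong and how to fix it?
Bug: Missing join condition: each purchases row is matched to all customers rows instead of just its own

Fix: Specify the join condition linking the foreign key to the parent id

Corrected query:
SELECT c.id, p.name, c.amount FROM customers p JOIN purchases c ON c.customer_id = p.id

Result:
id | name  | amount 
---+-------+--------
1  | Carol | 1710.48
2  | Frank | 1599.71
3  | Dave  | 725.12 
4  | Grace | 203.99 
5  | Frank | 82.14  
6  | Carol | 305.72 
7  | Grace | 394.15 
8  | Frank | 1264.06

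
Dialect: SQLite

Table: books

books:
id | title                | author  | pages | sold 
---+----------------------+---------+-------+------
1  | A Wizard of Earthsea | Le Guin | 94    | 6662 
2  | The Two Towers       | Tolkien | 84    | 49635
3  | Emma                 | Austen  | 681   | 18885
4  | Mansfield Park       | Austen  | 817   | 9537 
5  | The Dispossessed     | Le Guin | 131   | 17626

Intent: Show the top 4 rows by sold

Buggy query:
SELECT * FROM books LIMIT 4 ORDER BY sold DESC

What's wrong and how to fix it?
Bug: LIMIT must come after ORDER BY

Fix: Sort with ORDER BY, then apply LIMIT

Corrected query:
SELECT * FROM books ORDER BY sold DESC LIMIT 4

Result:
id | title            | author  | pages | sold 
---+------------------+---------+-------+------
2  | The Two Towers   | Tolkien | 84    | 49635
3  | Emma             | Austen  | 681   | 18885
5  | The Dispossessed | Le Guin | 131   | 17626
4  | Mansfield Park   | Austen  | 817   | 9537 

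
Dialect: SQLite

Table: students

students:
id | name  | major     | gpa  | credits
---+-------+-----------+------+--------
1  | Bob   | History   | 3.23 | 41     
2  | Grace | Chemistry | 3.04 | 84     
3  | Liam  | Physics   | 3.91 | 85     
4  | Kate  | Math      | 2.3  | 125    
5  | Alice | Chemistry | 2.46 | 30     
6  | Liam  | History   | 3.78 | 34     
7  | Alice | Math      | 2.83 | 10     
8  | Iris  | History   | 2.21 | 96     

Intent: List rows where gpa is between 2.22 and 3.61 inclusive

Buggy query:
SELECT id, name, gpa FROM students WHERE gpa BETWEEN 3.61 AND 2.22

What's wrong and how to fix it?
Bug: The bounds are reversed; BETWEEN a AND b requires a <= b to match anything

Fix: Swap the bounds so the smaller value comes first

Corrected query:
SELECT id, name, gpa FROM students WHERE gpa BETWEEN 2.22 AND 3.61

Result:
id | name  | gpa 
---+-------+-----
1  | Bob   | 3.23
2  | Grace | 3.04
4  | Kate  | 2.3 
5  | Alice | 2.46
7  | Alice | 2.83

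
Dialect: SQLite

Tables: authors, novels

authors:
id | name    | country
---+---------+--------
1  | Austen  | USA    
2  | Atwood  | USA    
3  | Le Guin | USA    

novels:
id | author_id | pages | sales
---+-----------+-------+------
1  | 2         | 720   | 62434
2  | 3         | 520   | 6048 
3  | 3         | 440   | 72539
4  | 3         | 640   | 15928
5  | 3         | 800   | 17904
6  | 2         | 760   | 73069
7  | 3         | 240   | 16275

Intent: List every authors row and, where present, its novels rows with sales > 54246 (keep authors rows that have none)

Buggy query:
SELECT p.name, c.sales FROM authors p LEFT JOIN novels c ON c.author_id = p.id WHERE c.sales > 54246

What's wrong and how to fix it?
Bug: A WHERE condition on the right-hand table after LEFT JOIN drops unmatched parents

Fix: Put 'c.sales > 54246' in the JOIN's ON clause instead of WHERE

Corrected query:
SELECT p.name, c.sales FROM authors p LEFT JOIN novels c ON c.author_id = p.id AND c.sales > 54246

Result:
name    | sales
--------+------
Austen  | NULL 
Atwood  | 62434
Atwood  | 73069
Le Guin | 72539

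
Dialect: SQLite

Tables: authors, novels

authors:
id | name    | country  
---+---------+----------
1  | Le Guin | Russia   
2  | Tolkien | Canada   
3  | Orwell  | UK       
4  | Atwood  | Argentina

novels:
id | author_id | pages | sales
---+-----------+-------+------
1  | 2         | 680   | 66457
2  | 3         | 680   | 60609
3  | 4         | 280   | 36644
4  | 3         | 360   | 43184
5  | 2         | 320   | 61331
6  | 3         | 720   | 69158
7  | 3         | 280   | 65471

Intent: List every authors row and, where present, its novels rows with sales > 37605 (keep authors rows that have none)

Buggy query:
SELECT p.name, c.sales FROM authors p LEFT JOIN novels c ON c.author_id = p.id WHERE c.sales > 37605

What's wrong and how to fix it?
Bug: Filtering c.sales in WHERE discards the NULL rows produced by LEFT JOIN, turning it into an inner join

Fix: Move the right-table condition into the ON clause so unmatched parents are kept

Corrected query:
SELECT p.name, c.sales FROM authors p LEFT JOIN novels c ON c.author_id = p.id AND c.sales > 37605

Result:
name    | sales
--------+------
Le Guin | NULL 
Tolkien | 61331
Tolkien | 66457
Orwell  | 43184
Orwell  | 60609
Orwell  | 65471
Orwell  | 69158
Atwood  | NULL 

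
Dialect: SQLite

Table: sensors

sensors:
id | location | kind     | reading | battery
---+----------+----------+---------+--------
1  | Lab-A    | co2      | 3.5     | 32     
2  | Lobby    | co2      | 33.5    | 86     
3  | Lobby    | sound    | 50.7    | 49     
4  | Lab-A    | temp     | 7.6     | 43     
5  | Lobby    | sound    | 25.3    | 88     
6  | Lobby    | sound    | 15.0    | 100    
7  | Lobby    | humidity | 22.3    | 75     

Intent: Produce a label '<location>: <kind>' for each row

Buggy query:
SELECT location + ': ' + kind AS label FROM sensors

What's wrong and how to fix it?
Bug: SQLite uses || for string concatenation; + coerces text to numbers (yielding 0)

Fix: Replace + with || to concatenate text

Corrected query:
SELECT location || ': ' || kind AS label FROM sensors

Result:
label          
---------------
Lab-A: co2     
Lobby: co2     
Lobby: sound   
Lab-A: temp    
Lobby: sound   
Lobby: sound   
Lobby: humidity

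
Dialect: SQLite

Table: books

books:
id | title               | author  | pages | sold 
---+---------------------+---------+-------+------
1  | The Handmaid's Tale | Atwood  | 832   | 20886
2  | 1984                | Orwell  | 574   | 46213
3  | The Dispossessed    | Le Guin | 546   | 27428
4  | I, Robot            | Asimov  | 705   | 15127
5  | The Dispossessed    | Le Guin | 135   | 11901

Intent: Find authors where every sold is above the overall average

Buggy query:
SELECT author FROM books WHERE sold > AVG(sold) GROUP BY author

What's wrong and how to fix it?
Bug: WHERE evaluates per row before aggregation, so AVG() is unavailable

Fix: Compute the overall average in a scalar subquery and compare each group's MIN against it in HAVING

Corrected query:
SELECT author FROM books GROUP BY author HAVING MIN(sold) > (SELECT AVG(sold) FROM books)

Result:
author
------
Orwell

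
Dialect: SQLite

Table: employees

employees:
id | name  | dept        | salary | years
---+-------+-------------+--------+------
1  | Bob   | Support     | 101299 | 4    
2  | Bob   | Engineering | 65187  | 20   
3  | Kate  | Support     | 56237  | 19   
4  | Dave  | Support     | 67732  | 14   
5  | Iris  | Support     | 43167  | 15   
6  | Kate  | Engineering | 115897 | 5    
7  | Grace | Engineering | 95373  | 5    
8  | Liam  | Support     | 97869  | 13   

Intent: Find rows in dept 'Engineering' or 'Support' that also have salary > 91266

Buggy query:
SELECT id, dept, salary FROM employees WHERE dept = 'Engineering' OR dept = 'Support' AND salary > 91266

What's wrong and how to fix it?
Bug: Without parentheses, AND is evaluated before OR, so the salary filter only applies to the 'Support' branch

Fix: Group the OR with parentheses (or use IN), then AND the threshold

Corrected query:
SELECT id, dept, salary FROM employees WHERE (dept = 'Engineering' OR dept = 'Support') AND salary > 91266

Result:
id | dept        | salary
---+-------------+-------
1  | Support     | 101299
6  | Engineering | 115897
7  | Engineering | 95373 
8  | Support     | 97869 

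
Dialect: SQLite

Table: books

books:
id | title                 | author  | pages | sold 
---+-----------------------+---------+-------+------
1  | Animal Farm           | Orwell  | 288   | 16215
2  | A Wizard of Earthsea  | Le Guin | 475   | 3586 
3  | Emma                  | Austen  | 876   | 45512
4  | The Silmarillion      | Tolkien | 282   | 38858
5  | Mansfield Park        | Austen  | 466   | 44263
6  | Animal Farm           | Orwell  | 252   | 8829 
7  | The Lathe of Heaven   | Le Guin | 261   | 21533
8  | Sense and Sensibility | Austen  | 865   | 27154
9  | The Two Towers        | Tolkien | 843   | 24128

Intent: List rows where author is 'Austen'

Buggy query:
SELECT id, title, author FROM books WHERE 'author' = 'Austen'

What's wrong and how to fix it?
Bug: 'author' in single quotes is a string literal, not the column; the comparison is literal-vs-literal and never true

Fix: Remove the quotes around the column name (or use double quotes for an identifier)

Corrected query:
SELECT id, title, author FROM books WHERE author = 'Austen'

Result:
id | title                 | author
---+-----------------------+-------
3  | Emma                  | Austen
5  | Mansfield Park        | Austen
8  | Sense and Sensibility | Austen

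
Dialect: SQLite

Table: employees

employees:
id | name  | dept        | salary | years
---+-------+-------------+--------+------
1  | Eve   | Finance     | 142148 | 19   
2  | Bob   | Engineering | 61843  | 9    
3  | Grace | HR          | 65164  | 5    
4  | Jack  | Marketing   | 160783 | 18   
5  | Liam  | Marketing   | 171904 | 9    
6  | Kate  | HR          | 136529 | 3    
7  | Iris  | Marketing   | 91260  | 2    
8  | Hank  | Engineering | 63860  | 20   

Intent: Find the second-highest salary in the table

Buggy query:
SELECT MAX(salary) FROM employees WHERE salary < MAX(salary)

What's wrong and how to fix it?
Bug: MAX(salary) on the right of the comparison is an aggregate-in-WHERE error

Fix: Compute the overall MAX in a subquery, then take MAX of rows below it

Corrected query:
SELECT MAX(salary) FROM employees WHERE salary < (SELECT MAX(salary) FROM employees)

Result:
MAX(salary)
-----------
160783     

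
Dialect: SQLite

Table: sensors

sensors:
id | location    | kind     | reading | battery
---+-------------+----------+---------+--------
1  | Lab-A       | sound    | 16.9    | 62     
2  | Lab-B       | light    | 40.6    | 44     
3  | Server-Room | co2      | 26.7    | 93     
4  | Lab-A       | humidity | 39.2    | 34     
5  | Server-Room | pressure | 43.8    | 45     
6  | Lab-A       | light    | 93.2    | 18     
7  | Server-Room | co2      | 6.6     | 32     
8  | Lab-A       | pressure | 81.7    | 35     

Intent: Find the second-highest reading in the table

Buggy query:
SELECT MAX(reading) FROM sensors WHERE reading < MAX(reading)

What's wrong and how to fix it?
Bug: MAX(reading) on the right of the comparison is an aggregate-in-WHERE error

Fix: Compute the overall MAX in a subquery, then take MAX of rows below it

Corrected query:
SELECT MAX(reading) FROM sensors WHERE reading < (SELECT MAX(reading) FROM sensors)

Result:
MAX(reading)
------------
81.7        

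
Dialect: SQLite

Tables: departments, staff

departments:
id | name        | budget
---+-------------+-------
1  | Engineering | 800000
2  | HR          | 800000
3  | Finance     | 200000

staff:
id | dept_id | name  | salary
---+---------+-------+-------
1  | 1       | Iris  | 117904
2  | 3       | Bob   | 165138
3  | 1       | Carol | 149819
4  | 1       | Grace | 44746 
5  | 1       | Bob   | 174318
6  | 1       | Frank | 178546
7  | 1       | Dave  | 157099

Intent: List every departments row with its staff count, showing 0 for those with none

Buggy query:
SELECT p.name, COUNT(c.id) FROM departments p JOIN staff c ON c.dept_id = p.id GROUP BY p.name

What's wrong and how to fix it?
Bug: INNER JOIN drops departments rows that have no matching staff rows

Fix: Switch to LEFT JOIN to retain unmatched parent rows

Corrected query:
SELECT p.name, COUNT(c.id) FROM departments p LEFT JOIN staff c ON c.dept_id = p.id GROUP BY p.name

Result:
name        | COUNT(c.id)
------------+------------
Engineering | 6          
Finance     | 1          
HR          | 0          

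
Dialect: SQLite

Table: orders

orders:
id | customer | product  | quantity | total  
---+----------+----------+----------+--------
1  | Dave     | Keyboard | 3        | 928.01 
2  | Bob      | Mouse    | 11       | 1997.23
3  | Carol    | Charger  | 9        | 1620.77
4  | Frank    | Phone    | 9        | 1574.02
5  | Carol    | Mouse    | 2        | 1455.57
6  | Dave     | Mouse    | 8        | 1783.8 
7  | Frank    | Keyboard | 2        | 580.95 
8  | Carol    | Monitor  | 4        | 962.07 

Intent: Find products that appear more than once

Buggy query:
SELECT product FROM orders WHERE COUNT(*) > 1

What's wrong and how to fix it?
Bug: WHERE can't reference COUNT(*); aggregates are computed after WHERE

Fix: Group first, then use HAVING for the count condition

Corrected query:
SELECT product FROM orders GROUP BY product HAVING COUNT(*) > 1

Result:
product 
--------
Keyboard
Mouse   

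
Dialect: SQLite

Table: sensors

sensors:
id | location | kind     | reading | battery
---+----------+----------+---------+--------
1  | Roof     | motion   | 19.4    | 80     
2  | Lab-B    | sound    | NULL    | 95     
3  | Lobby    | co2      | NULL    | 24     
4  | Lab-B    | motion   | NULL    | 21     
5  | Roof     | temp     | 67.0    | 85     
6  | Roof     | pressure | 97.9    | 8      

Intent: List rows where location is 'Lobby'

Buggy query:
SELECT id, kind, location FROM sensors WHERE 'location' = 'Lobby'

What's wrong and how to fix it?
Bug: Single quotes denote string literals in SQL; the column name is being compared as a constant string

Fix: Reference the column as location without single quotes

Corrected query:
SELECT id, kind, location FROM sensors WHERE location = 'Lobby'

Result:
id | kind | location
---+------+---------
3  | co2  | Lobby   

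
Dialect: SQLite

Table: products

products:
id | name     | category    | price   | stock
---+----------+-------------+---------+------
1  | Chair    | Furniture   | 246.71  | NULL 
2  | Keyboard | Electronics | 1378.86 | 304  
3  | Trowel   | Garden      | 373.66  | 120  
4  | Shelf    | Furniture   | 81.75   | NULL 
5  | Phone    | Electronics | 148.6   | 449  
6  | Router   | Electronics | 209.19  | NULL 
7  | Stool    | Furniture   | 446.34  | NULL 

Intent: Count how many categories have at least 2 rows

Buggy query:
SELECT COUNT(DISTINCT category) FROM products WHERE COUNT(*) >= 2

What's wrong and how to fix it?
Bug: WHERE filters individual rows, not groups, so a group-level COUNT is invalid there

Fix: Use a subquery that GROUPs and filters with HAVING, then count its rows

Corrected query:
SELECT COUNT(*) FROM (SELECT category FROM products GROUP BY category HAVING COUNT(*) >= 2)

Result:
COUNT(*)
--------
2       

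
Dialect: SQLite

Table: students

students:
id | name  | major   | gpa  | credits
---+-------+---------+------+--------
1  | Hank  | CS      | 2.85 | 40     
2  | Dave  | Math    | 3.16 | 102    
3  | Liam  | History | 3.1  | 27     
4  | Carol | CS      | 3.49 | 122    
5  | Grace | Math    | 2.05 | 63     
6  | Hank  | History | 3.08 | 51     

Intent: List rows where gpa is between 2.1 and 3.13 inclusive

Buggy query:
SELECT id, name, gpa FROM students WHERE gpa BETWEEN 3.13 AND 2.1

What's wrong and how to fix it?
Bug: BETWEEN expects the lower bound first; with 3.13 AND 2.1 the range is empty

Fix: Write BETWEEN 2.1 AND 3.13

Corrected query:
SELECT id, name, gpa FROM students WHERE gpa BETWEEN 2.1 AND 3.13

Result:
id | name | gpa 
---+------+-----
1  | Hank | 2.85
3  | Liam | 3.1 
6  | Hank | 3.08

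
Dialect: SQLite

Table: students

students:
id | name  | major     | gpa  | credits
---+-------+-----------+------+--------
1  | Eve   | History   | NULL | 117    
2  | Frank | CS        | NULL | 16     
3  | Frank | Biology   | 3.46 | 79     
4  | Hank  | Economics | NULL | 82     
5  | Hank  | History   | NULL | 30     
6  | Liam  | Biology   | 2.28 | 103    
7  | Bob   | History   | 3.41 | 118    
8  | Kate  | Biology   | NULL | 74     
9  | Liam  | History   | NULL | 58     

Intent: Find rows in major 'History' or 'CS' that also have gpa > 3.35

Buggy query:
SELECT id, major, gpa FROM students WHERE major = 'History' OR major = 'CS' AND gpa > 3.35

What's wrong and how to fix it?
Bug: Without parentheses, AND is evaluated before OR, so the gpa filter only applies to the 'CS' branch

Fix: Add parentheses around the OR so the AND applies to both alternatives

Corrected query:
SELECT id, major, gpa FROM students WHERE (major = 'History' OR major = 'CS') AND gpa > 3.35

Result:
id | major   | gpa 
---+---------+-----
7  | History | 3.41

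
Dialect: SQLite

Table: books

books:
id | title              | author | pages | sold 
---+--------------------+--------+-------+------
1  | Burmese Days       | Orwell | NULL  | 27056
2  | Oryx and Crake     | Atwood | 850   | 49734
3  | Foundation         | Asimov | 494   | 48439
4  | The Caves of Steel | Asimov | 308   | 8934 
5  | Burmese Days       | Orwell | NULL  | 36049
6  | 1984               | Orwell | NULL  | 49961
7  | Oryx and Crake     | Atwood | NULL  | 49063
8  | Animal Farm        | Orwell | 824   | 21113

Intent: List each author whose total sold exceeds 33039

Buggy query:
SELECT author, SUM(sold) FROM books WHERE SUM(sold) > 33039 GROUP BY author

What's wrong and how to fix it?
Bug: WHERE runs before GROUP BY, so aggregates aren't available there

Fix: Move the aggregate condition to a HAVING clause

Corrected query:
SELECT author, SUM(sold) FROM books GROUP BY author HAVING SUM(sold) > 33039

Result:
author | SUM(sold)
-------+----------
Asimov | 57373    
Atwood | 98797    
Orwell | 134179   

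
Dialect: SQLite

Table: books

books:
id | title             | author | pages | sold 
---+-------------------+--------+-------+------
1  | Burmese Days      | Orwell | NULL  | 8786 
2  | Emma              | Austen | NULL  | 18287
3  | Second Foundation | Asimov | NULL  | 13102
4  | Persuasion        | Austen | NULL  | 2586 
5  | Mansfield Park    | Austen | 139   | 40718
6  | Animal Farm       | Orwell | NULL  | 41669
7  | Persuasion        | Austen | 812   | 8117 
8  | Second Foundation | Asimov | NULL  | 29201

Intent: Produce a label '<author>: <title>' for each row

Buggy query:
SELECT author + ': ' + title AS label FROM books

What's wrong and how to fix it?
Bug: SQLite uses || for string concatenation; + coerces text to numbers (yielding 0)

Fix: Replace + with || to concatenate text

Corrected query:
SELECT author || ': ' || title AS label FROM books

Result:
label                    
-------------------------
Orwell: Burmese Days     
Austen: Emma             
Asimov: Second Foundation
Austen: Persuasion       
Austen: Mansfield Park   
Orwell: Animal Farm      
Austen: Persuasion       
Asimov: Second Foundation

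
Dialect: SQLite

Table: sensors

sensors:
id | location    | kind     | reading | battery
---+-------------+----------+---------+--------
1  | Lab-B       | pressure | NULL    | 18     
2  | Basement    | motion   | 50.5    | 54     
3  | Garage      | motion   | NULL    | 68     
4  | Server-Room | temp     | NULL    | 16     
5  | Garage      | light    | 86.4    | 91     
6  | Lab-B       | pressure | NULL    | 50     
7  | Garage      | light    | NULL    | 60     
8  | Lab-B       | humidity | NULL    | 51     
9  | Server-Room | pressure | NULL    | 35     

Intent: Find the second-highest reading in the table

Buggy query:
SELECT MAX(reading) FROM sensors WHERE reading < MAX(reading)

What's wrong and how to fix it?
Bug: The inner MAX is an aggregate inside WHERE, which is not allowed

Fix: Put the inner MAX in a scalar subquery

Corrected query:
SELECT MAX(reading) FROM sensors WHERE reading < (SELECT MAX(reading) FROM sensors)

Result:
MAX(reading)
------------
50.5        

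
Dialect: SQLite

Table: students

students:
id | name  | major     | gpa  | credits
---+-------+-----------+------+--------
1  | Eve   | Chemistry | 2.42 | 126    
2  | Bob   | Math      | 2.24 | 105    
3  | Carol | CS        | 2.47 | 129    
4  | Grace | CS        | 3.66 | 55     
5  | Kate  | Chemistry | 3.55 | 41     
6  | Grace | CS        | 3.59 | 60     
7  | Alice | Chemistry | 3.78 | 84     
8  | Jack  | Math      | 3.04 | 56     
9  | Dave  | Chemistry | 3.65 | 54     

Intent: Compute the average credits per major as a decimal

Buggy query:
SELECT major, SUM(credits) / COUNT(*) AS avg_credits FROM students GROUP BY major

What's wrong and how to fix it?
Bug: Both operands are integers, so '/' performs integer division and truncates

Fix: Multiply by 1.0 (or CAST to REAL) to force floating-point division

Corrected query:
SELECT major, SUM(credits) * 1.0 / COUNT(*) AS avg_credits FROM students GROUP BY major

Result:
major     | avg_credits
----------+------------
CS        | 81.333333  
Chemistry | 76.25      
Math      | 80.5       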